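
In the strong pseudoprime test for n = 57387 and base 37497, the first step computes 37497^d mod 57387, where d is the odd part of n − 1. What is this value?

19737

n − 1 = 57386 = 2^1 · 28693, so s = 1 and d = 28693.
Repeated squaring mod 57387: 37497^1 ≡ 37497, 37497^2 ≡ 43509, 37497^4 ≡ 8112, 37497^8 ≡ 39042, 37497^16 ≡ 21657, 37497^32 ≡ 1698, 37497^64 ≡ 13854, 37497^128 ≡ 31188, 37497^256 ≡ 39081, 37497^512 ≡ 26943, 37497^1024 ≡ 37086, 37497^2048 ≡ 34554, 37497^4096 ≡ 42381, 37497^8192 ≡ 50835, 37497^16384 ≡ 3228.
28693 = 16384 + 8192 + 4096 + 16 + 4 + 1, so 37497^28693 ≡ 3228·50835·42381·21657·8112·37497 ≡ 19737 (mod 57387).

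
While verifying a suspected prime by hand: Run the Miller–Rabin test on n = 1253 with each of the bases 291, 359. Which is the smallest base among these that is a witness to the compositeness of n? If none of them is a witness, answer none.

291

n − 1 = 1252 = 2^2 · 313, so s = 2 and d = 313.
Base 291: x_0 = 291^313 mod 1253 = 501. x_0 is neither 1 nor 1252, so continue squaring. x_1 = 501^2 mod 1253 = 401. Reached i = s−1 = 1 without hitting −1: 291 is a Miller–Rabin witness and 1253 is composite.
Base 359: x_0 = 359^313 mod 1253 = 359. x_0 is neither 1 nor 1252, so continue squaring. x_1 = 359^2 mod 1253 = 1075. Reached i = s−1 = 1 without hitting −1: 359 is a Miller–Rabin witness and 1253 is composite.
The smallest witness among the given bases is 291.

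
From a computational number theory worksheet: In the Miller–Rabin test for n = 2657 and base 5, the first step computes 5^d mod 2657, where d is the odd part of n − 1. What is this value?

n − 1 = 2656 = 2^5 · 83, so s = 5 and d = 83.
Repeated squaring mod 2657: 5^1 ≡ 5, 5^2 ≡ 25, 5^4 ≡ 625, 5^8 ≡ 46, 5^16 ≡ 2116, 5^32 ≡ 411, 5^64 ≡ 1530.
83 = 64 + 16 + 2 + 1, so 5^83 ≡ 1530·2116·25·5 ≡ 2644 (mod 2657).

2644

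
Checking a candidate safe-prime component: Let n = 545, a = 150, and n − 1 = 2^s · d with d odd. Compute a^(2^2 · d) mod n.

n − 1 = 544 = 2^5 · 17, so s = 5 and d = 17.
x_0 = 150^17 mod 545 = 210.
x_1 = 210^2 mod 545 = 500.
x_2 = 500^2 mod 545 = 390.

390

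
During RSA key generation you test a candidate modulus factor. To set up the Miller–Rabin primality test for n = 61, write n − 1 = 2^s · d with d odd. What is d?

15

Halving: 60 → 30 → 15; 15 is odd.
So 60 = 2^2 · 15.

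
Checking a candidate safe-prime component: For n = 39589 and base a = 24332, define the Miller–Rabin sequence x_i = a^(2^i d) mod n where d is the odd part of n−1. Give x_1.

n − 1 = 39588 = 2^2 · 9897, so s = 2 and d = 9897.
Repeated squaring mod 39589: 24332^1 ≡ 24332, 24332^2 ≡ 32318, 24332^4 ≡ 16126, 24332^8 ≡ 27324, 24332^16 ≡ 31614, 24332^32 ≡ 20691, 24332^64 ≡ 2035, 24332^128 ≡ 23969, 24332^256 ≡ 36982, 24332^512 ≡ 26730, 24332^1024 ≡ 30217, 24332^2048 ≡ 25982, 24332^4096 ≡ 32285, 24332^8192 ≡ 22033.
9897 = 8192 + 1024 + 512 + 128 + 32 + 8 + 1, so 24332^9897 ≡ 22033·30217·26730·23969·20691·27324·24332 ≡ 26543 (mod 39589).
x_0 = 26543.
x_1 = 26543^2 mod 39589 = 5005.

5005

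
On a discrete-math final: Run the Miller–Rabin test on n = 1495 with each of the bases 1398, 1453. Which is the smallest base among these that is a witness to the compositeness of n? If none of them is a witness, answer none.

1398

n − 1 = 1494 = 2^1 · 747, so s = 1 and d = 747.
Base 1398: x_0 = 1398^747 mod 1495 = 837. x_0 ∉ {1, 1494} and s = 1, so 1398 is a Miller–Rabin witness and 1495 is composite.
Base 1453: x_0 = 1453^747 mod 1495 = 857. x_0 ∉ {1, 1494} and s = 1, so 1453 is a Miller–Rabin witness and 1495 is composite.
The smallest witness among the given bases is 1398.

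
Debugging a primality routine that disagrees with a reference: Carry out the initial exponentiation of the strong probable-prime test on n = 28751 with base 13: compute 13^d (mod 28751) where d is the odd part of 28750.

28750

n − 1 = 28750 = 2^1 · 14375, so s = 1 and d = 14375.
13^14375 mod 28751 = 28750.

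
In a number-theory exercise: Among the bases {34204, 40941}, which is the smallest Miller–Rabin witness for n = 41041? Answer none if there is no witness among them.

none

n − 1 = 41040 = 2^4 · 2565, so s = 4 and d = 2565.
Base 34204: x_0 = 34204^2565 mod 41041 = 1. x_0 = 1, so 34204 is not a witness.
Base 40941: x_0 = 40941^2565 mod 41041 = 41040. x_0 = 41040 ≡ −1, so 40941 is not a witness.
No listed base is a witness for 41041.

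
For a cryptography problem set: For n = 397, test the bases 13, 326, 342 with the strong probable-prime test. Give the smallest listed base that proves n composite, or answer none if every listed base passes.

none

n − 1 = 396 = 2^2 · 99, so s = 2 and d = 99.
Base 13: x_0 = 13^99 mod 397 = 334. x_0 is neither 1 nor 396, so continue squaring. x_1 = 334^2 mod 397 = 396. x_1 ≡ −1, so 13 is not a witness.
Base 326: x_0 = 326^99 mod 397 = 334. x_0 is neither 1 nor 396, so continue squaring. x_1 = 334^2 mod 397 = 396. x_1 ≡ −1, so 326 is not a witness.
Base 342: x_0 = 342^99 mod 397 = 63. x_0 is neither 1 nor 396, so continue squaring. x_1 = 63^2 mod 397 = 396. x_1 ≡ −1, so 342 is not a witness.
No listed base is a witness for 397.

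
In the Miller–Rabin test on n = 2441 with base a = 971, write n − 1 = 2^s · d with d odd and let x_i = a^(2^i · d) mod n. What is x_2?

2440

n − 1 = 2440 = 2^3 · 305, so s = 3 and d = 305.
x_0 = 971^305 mod 2441 = 285.
x_1 = 285^2 mod 2441 = 672.
x_2 = 672^2 mod 2441 = 2440.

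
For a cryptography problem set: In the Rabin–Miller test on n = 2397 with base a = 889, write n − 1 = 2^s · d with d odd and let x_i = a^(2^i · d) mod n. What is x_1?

1426

n − 1 = 2396 = 2^2 · 599, so s = 2 and d = 599.
x_0 = 889^599 mod 2397 = 1030.
x_1 = 1030^2 mod 2397 = 1426.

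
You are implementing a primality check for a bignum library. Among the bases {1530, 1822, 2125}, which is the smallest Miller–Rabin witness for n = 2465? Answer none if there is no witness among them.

1530

n − 1 = 2464 = 2^5 · 77, so s = 5 and d = 77.
Base 1530: x_0 = 1530^77 mod 2465 = 1275. x_0 is neither 1 nor 2464, so continue squaring. x_1 = 1275^2 mod 2465 = 1190. x_2 = 1190^2 mod 2465 = 1190. x_3 = 1190^2 mod 2465 = 1190. x_4 = 1190^2 mod 2465 = 1190. Reached i = s−1 = 4 without hitting −1: 1530 is a Miller–Rabin witness and 2465 is composite.
Base 1822: x_0 = 1822^77 mod 2465 = 1712. x_0 is neither 1 nor 2464, so continue squaring. x_1 = 1712^2 mod 2465 = 59. x_2 = 59^2 mod 2465 = 1016. x_3 = 1016^2 mod 2465 = 1886. x_4 = 1886^2 mod 2465 = 1. x_4 = 1 but x_3 ≠ ±1, a nontrivial square root of 1 — 1822 is a witness and 2465 is composite.
Base 2125: x_0 = 2125^77 mod 2465 = 1955. x_0 is neither 1 nor 2464, so continue squaring. x_1 = 1955^2 mod 2465 = 1275. x_2 = 1275^2 mod 2465 = 1190. x_3 = 1190^2 mod 2465 = 1190. x_4 = 1190^2 mod 2465 = 1190. Reached i = s−1 = 4 without hitting −1: 2125 is a Miller–Rabin witness and 2465 is composite.
The smallest witness among the given bases is 1530.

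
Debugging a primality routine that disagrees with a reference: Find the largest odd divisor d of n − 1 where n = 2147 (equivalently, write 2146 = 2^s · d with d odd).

Halving: 2146 → 1073; 1073 is odd.
So 2146 = 2^1 · 1073.

1073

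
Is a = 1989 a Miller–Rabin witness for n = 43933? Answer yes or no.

no

n − 1 = 43932 = 2^2 · 10983, so s = 2 and d = 10983.
x_0 = 1989^10983 mod 43933 = 1.
x_0 = 1, so 1989 is not a witness.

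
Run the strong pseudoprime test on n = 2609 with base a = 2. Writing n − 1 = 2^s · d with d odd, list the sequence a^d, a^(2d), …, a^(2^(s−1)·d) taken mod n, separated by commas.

n − 1 = 2608 = 2^4 · 163, so s = 4 and d = 163.
x_0 = 2^163 mod 2609 = 1550.
x_1 = 1550^2 mod 2609 = 2220.
x_2 = 2220^2 mod 2609 = 2608.
x_3 = 2608^2 mod 2609 = 1.

1550, 2220, 2608, 1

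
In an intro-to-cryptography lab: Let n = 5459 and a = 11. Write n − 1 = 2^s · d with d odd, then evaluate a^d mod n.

n − 1 = 5458 = 2^1 · 2729, so s = 1 and d = 2729.
11^2729 mod 5459 = 241.

241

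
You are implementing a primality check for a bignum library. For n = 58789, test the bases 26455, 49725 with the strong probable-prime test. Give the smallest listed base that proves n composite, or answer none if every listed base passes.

none

n − 1 = 58788 = 2^2 · 14697, so s = 2 and d = 14697.
Base 26455: x_0 = 26455^14697 mod 58789 = 58788. x_0 = 58788 ≡ −1, so 26455 is not a witness.
Base 49725: x_0 = 49725^14697 mod 58789 = 31338. x_0 is neither 1 nor 58788, so continue squaring. x_1 = 31338^2 mod 58789 = 58788. x_1 ≡ −1, so 49725 is not a witness.
No listed base is a witness for 58789.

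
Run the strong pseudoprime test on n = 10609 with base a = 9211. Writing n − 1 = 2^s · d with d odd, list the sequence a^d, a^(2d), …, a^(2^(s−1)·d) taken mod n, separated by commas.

1338, 7932, 5254, 10507

n − 1 = 10608 = 2^4 · 663, so s = 4 and d = 663.
x_0 = 9211^663 mod 10609 = 1338.
x_1 = 1338^2 mod 10609 = 7932.
x_2 = 7932^2 mod 10609 = 5254.
x_3 = 5254^2 mod 10609 = 10507.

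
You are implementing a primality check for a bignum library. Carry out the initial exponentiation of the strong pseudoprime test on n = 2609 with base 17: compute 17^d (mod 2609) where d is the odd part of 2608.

2338

n − 1 = 2608 = 2^4 · 163, so s = 4 and d = 163.
17^163 mod 2609 = 2338.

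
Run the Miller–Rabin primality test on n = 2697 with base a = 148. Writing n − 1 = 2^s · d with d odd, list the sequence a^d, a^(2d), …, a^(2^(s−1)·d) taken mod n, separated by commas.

1801, 1807, 1879

n − 1 = 2696 = 2^3 · 337, so s = 3 and d = 337.
x_0 = 148^337 mod 2697 = 1801.
x_1 = 1801^2 mod 2697 = 1807.
x_2 = 1807^2 mod 2697 = 1879.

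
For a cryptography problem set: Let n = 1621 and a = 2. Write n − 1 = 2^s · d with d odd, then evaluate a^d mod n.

n − 1 = 1620 = 2^2 · 405, so s = 2 and d = 405.
Repeated squaring mod 1621: 2^1 ≡ 2, 2^2 ≡ 4, 2^4 ≡ 16, 2^8 ≡ 256, 2^16 ≡ 696, 2^32 ≡ 1358, 2^64 ≡ 1087, 2^128 ≡ 1481, 2^256 ≡ 148.
405 = 256 + 128 + 16 + 4 + 1, so 2^405 ≡ 148·1481·696·16·2 ≡ 166 (mod 1621).

166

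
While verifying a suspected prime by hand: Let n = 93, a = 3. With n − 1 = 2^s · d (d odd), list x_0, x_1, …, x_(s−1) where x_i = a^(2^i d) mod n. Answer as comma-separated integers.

n − 1 = 92 = 2^2 · 23, so s = 2 and d = 23.
x_0 = 3^23 mod 93 = 42.
x_1 = 42^2 mod 93 = 90.

42, 90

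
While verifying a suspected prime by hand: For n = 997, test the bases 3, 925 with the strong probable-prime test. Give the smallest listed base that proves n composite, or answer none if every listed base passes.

n − 1 = 996 = 2^2 · 249, so s = 2 and d = 249.
Base 3: x_0 = 3^249 mod 997 = 996. x_0 = 996 ≡ −1, so 3 is not a witness.
Base 925: x_0 = 925^249 mod 997 = 161. x_0 is neither 1 nor 996, so continue squaring. x_1 = 161^2 mod 997 = 996. x_1 ≡ −1, so 925 is not a witness.
No listed base is a witness for 997.

none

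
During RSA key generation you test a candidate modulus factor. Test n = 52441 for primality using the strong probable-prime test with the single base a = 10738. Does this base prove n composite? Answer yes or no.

n − 1 = 52440 = 2^3 · 6555, so s = 3 and d = 6555.
x_0 = 10738^6555 mod 52441 = 52440.
x_0 = 52440 ≡ −1, so 10738 is not a witness.

no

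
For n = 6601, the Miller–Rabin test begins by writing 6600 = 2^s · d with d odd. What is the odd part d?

Halving: 6600 → 3300 → 1650 → 825; 825 is odd.
So 6600 = 2^3 · 825.

825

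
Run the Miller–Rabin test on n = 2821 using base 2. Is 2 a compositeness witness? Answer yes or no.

n − 1 = 2820 = 2^2 · 705, so s = 2 and d = 705.
x_0 = 2^705 mod 2821 = 2605.
x_0 is neither 1 nor 2820, so continue squaring.
x_1 = 2605^2 mod 2821 = 1520.
Reached i = s−1 = 1 without hitting −1: 2 is a Miller–Rabin witness and 2821 is composite.

yes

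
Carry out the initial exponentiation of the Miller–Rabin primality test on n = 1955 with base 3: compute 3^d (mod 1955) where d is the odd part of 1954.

938

n − 1 = 1954 = 2^1 · 977, so s = 1 and d = 977.
Repeated squaring mod 1955: 3^1 ≡ 3, 3^2 ≡ 9, 3^4 ≡ 81, 3^8 ≡ 696, 3^16 ≡ 1531, 3^32 ≡ 1871, 3^64 ≡ 1191, 3^128 ≡ 1106, 3^256 ≡ 1361, 3^512 ≡ 936.
977 = 512 + 256 + 128 + 64 + 16 + 1, so 3^977 ≡ 936·1361·1106·1191·1531·3 ≡ 938 (mod 1955).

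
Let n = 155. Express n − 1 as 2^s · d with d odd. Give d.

Halving: 154 → 77; 77 is odd.
So 154 = 2^1 · 77.

77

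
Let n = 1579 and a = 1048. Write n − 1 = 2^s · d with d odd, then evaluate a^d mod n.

1

n − 1 = 1578 = 2^1 · 789, so s = 1 and d = 789.
1048^789 mod 1579 = 1.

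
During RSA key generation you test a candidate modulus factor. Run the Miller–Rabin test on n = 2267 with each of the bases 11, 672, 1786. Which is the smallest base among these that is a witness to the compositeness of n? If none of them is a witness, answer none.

n − 1 = 2266 = 2^1 · 1133, so s = 1 and d = 1133.
Base 11: x_0 = 11^1133 mod 2267 = 2266. x_0 = 2266 ≡ −1, so 11 is not a witness.
Base 672: x_0 = 672^1133 mod 2267 = 2266. x_0 = 2266 ≡ −1, so 672 is not a witness.
Base 1786: x_0 = 1786^1133 mod 2267 = 1. x_0 = 1, so 1786 is not a witness.
No listed base is a witness for 2267.

none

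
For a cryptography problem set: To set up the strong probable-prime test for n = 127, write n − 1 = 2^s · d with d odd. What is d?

Halving: 126 → 63; 63 is odd.
So 126 = 2^1 · 63.

63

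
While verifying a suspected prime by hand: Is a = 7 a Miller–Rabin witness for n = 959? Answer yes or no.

yes

n − 1 = 958 = 2^1 · 479, so s = 1 and d = 479.
x_0 = 7^479 mod 959 = 343.
x_0 ∉ {1, 958} and s = 1, so 7 is a Miller–Rabin witness and 959 is composite.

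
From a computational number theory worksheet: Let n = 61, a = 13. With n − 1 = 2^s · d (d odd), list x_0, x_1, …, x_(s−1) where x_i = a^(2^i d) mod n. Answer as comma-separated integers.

1, 1

n − 1 = 60 = 2^2 · 15, so s = 2 and d = 15.
x_0 = 13^15 mod 61 = 1.
x_1 = 1^2 mod 61 = 1.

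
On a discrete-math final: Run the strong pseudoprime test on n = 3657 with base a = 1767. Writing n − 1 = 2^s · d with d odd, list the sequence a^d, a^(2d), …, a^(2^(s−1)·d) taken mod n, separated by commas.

n − 1 = 3656 = 2^3 · 457, so s = 3 and d = 457.
x_0 = 1767^457 mod 3657 = 21.
x_1 = 21^2 mod 3657 = 441.
x_2 = 441^2 mod 3657 = 660.

21, 441, 660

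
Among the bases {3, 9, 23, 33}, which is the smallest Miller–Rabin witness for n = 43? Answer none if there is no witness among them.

none

n − 1 = 42 = 2^1 · 21, so s = 1 and d = 21.
Base 3: x_0 = 3^21 mod 43 = 42. x_0 = 42 ≡ −1, so 3 is not a witness.
Base 9: x_0 = 9^21 mod 43 = 1. x_0 = 1, so 9 is not a witness.
Base 23: x_0 = 23^21 mod 43 = 1. x_0 = 1, so 23 is not a witness.
Base 33: x_0 = 33^21 mod 43 = 42. x_0 = 42 ≡ −1, so 33 is not a witness.
No listed base is a witness for 43.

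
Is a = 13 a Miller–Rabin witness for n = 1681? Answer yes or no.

yes

n − 1 = 1680 = 2^4 · 105, so s = 4 and d = 105.
Repeated squaring mod 1681: 13^1 ≡ 13, 13^2 ≡ 169, 13^4 ≡ 1665, 13^8 ≡ 256, 13^16 ≡ 1658, 13^32 ≡ 529, 13^64 ≡ 795.
105 = 64 + 32 + 8 + 1, so 13^105 ≡ 795·529·256·13 ≡ 1397 (mod 1681).
x_0 = 13^105 mod 1681 = 1397.
x_0 is neither 1 nor 1680, so continue squaring.
x_1 = 1397^2 mod 1681 = 1649.
x_2 = 1649^2 mod 1681 = 1024.
x_3 = 1024^2 mod 1681 = 1313.
Reached i = s−1 = 3 without hitting −1: 13 is a Miller–Rabin witness and 1681 is composite.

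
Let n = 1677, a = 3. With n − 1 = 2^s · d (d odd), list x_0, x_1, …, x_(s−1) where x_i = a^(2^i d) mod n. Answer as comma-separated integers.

n − 1 = 1676 = 2^2 · 419, so s = 2 and d = 419.
x_0 = 3^419 mod 1677 = 1491.
x_1 = 1491^2 mod 1677 = 1056.

1491, 1056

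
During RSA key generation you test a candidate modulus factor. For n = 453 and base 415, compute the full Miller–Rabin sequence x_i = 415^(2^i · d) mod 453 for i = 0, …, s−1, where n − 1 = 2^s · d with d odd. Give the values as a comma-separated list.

226, 340

n − 1 = 452 = 2^2 · 113, so s = 2 and d = 113.
x_0 = 415^113 mod 453 = 226.
x_1 = 226^2 mod 453 = 340.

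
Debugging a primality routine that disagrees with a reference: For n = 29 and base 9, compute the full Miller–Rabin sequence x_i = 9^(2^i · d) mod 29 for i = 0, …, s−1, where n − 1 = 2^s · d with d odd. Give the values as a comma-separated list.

28, 1

n − 1 = 28 = 2^2 · 7, so s = 2 and d = 7.
x_0 = 9^7 mod 29 = 28.
x_1 = 28^2 mod 29 = 1.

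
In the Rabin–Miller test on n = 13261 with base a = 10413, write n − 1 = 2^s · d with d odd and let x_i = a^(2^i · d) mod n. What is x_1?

n − 1 = 13260 = 2^2 · 3315, so s = 2 and d = 3315.
By repeated squaring, 10413^3315 ≡ 9434 (mod 13261).
x_0 = 9434.
x_1 = 9434^2 mod 13261 = 5785.

5785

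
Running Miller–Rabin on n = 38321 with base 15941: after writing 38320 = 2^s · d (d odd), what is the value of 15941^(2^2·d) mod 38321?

38320

n − 1 = 38320 = 2^4 · 2395, so s = 4 and d = 2395.
x_0 = 15941^2395 mod 38321 = 31023.
x_1 = 31023^2 mod 38321 = 32935.
x_2 = 32935^2 mod 38321 = 38320.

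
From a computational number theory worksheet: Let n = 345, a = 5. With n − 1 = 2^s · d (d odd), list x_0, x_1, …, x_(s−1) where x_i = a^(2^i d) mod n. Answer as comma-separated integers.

n − 1 = 344 = 2^3 · 43, so s = 3 and d = 43.
x_0 = 5^43 mod 345 = 290.
x_1 = 290^2 mod 345 = 265.
x_2 = 265^2 mod 345 = 190.

290, 265, 190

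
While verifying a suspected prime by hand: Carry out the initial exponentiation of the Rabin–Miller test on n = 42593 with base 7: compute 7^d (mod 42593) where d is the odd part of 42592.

9175

n − 1 = 42592 = 2^5 · 1331, so s = 5 and d = 1331.
Repeated squaring mod 42593: 7^1 ≡ 7, 7^2 ≡ 49, 7^4 ≡ 2401, 7^8 ≡ 14746, 7^16 ≡ 7251, 7^32 ≡ 17239, 7^64 ≡ 11760, 7^128 ≡ 40722, 7^256 ≡ 8015, 7^512 ≡ 9981, 7^1024 ≡ 37927.
1331 = 1024 + 256 + 32 + 16 + 2 + 1, so 7^1331 ≡ 37927·8015·17239·7251·49·7 ≡ 9175 (mod 42593).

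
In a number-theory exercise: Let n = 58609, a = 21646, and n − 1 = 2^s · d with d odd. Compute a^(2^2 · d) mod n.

n − 1 = 58608 = 2^4 · 3663, so s = 4 and d = 3663.
Repeated squaring mod 58609: 21646^1 ≡ 21646, 21646^2 ≡ 28970, 21646^4 ≡ 38629, 21646^8 ≡ 14501, 21646^16 ≡ 48518, 21646^32 ≡ 24448, 21646^64 ≡ 10122, 21646^128 ≡ 6352, 21646^256 ≡ 24912, 21646^512 ≡ 55652, 21646^1024 ≡ 11108, 21646^2048 ≡ 15719.
3663 = 2048 + 1024 + 512 + 64 + 8 + 4 + 2 + 1, so 21646^3663 ≡ 15719·11108·55652·10122·14501·38629·28970·21646 ≡ 7093 (mod 58609).
x_0 = 7093.
x_1 = 7093^2 mod 58609 = 24127.
x_2 = 24127^2 mod 58609 = 7541.

7541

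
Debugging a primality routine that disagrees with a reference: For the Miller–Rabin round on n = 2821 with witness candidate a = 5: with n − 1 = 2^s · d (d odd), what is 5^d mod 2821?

993

n − 1 = 2820 = 2^2 · 705, so s = 2 and d = 705.
5^705 mod 2821 = 993.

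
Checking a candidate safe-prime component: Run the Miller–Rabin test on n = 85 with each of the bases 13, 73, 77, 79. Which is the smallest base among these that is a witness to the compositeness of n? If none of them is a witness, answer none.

n − 1 = 84 = 2^2 · 21, so s = 2 and d = 21.
Base 13: x_0 = 13^21 mod 85 = 13. x_0 is neither 1 nor 84, so continue squaring. x_1 = 13^2 mod 85 = 84. x_1 ≡ −1, so 13 is not a witness.
Base 73: x_0 = 73^21 mod 85 = 48. x_0 is neither 1 nor 84, so continue squaring. x_1 = 48^2 mod 85 = 9. Reached i = s−1 = 1 without hitting −1: 73 is a Miller–Rabin witness and 85 is composite.
Base 77: x_0 = 77^21 mod 85 = 42. x_0 is neither 1 nor 84, so continue squaring. x_1 = 42^2 mod 85 = 64. Reached i = s−1 = 1 without hitting −1: 77 is a Miller–Rabin witness and 85 is composite.
Base 79: x_0 = 79^21 mod 85 = 44. x_0 is neither 1 nor 84, so continue squaring. x_1 = 44^2 mod 85 = 66. Reached i = s−1 = 1 without hitting −1: 79 is a Miller–Rabin witness and 85 is composite.
The smallest witness among the given bases is 73.

73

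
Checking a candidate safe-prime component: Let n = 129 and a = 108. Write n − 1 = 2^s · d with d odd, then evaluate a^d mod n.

108

n − 1 = 128 = 2^7 · 1, so s = 7 and d = 1.
108^1 mod 129 = 108.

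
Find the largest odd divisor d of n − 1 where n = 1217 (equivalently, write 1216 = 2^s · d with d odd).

19

Halving: 1216 → 608 → 304 → 152 → 76 → 38 → 19; 19 is odd.
So 1216 = 2^6 · 19.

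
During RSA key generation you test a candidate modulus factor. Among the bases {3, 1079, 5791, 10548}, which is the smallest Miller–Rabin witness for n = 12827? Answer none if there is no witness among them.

n − 1 = 12826 = 2^1 · 6413, so s = 1 and d = 6413.
Base 3: x_0 = 3^6413 mod 12827 = 1553. x_0 ∉ {1, 12826} and s = 1, so 3 is a Miller–Rabin witness and 12827 is composite.
Base 1079: x_0 = 1079^6413 mod 12827 = 5397. x_0 ∉ {1, 12826} and s = 1, so 1079 is a Miller–Rabin witness and 12827 is composite.
Base 5791: x_0 = 5791^6413 mod 12827 = 6270. x_0 ∉ {1, 12826} and s = 1, so 5791 is a Miller–Rabin witness and 12827 is composite.
Base 10548: x_0 = 10548^6413 mod 12827 = 12786. x_0 ∉ {1, 12826} and s = 1, so 10548 is a Miller–Rabin witness and 12827 is composite.
The smallest witness among the given bases is 3.

3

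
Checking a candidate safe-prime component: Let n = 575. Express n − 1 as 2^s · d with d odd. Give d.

287

Halving: 574 → 287; 287 is odd.
So 574 = 2^1 · 287.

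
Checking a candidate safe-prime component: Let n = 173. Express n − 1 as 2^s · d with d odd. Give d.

43

Halving: 172 → 86 → 43; 43 is odd.
So 172 = 2^2 · 43.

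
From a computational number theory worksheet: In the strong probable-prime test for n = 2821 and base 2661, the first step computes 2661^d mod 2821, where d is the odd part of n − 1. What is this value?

n − 1 = 2820 = 2^2 · 705, so s = 2 and d = 705.
2661^705 mod 2821 = 92.

92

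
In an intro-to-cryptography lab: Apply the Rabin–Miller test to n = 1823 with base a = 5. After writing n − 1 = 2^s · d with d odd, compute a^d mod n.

n − 1 = 1822 = 2^1 · 911, so s = 1 and d = 911.
5^911 mod 1823 = 1822.

1822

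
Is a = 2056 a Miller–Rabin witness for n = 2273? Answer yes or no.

n − 1 = 2272 = 2^5 · 71, so s = 5 and d = 71.
Repeated squaring mod 2273: 2056^1 ≡ 2056, 2056^2 ≡ 1629, 2056^4 ≡ 1050, 2056^8 ≡ 95, 2056^16 ≡ 2206, 2056^32 ≡ 2216, 2056^64 ≡ 976.
71 = 64 + 4 + 2 + 1, so 2056^71 ≡ 976·1050·1629·2056 ≡ 903 (mod 2273).
x_0 = 2056^71 mod 2273 = 903.
x_0 is neither 1 nor 2272, so continue squaring.
x_1 = 903^2 mod 2273 = 1675.
x_2 = 1675^2 mod 2273 = 743.
x_3 = 743^2 mod 2273 = 1983.
x_4 = 1983^2 mod 2273 = 2272.
x_4 ≡ −1, so 2056 is not a witness.

no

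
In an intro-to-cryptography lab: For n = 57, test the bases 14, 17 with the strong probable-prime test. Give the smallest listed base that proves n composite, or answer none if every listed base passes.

14

n − 1 = 56 = 2^3 · 7, so s = 3 and d = 7.
Base 14: x_0 = 14^7 mod 57 = 41. x_0 is neither 1 nor 56, so continue squaring. x_1 = 41^2 mod 57 = 28. x_2 = 28^2 mod 57 = 43. Reached i = s−1 = 2 without hitting −1: 14 is a Miller–Rabin witness and 57 is composite.
Base 17: x_0 = 17^7 mod 57 = 5. x_0 is neither 1 nor 56, so continue squaring. x_1 = 5^2 mod 57 = 25. x_2 = 25^2 mod 57 = 55. Reached i = s−1 = 2 without hitting −1: 17 is a Miller–Rabin witness and 57 is composite.
The smallest witness among the given bases is 14.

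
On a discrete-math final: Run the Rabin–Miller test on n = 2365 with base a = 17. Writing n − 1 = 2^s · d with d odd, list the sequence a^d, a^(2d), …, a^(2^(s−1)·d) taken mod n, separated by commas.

n − 1 = 2364 = 2^2 · 591, so s = 2 and d = 591.
x_0 = 17^591 mod 2365 = 2118.
x_1 = 2118^2 mod 2365 = 1884.

2118, 1884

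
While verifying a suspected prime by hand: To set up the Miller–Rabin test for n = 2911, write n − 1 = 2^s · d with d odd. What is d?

1455

Halving: 2910 → 1455; 1455 is odd.
So 2910 = 2^1 · 1455.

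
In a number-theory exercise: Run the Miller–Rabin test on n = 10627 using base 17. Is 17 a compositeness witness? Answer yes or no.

no

n − 1 = 10626 = 2^1 · 5313, so s = 1 and d = 5313.
x_0 = 17^5313 mod 10627 = 1.
x_0 = 1, so 17 is not a witness.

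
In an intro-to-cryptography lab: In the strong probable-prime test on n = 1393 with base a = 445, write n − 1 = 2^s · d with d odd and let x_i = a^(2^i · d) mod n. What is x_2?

n − 1 = 1392 = 2^4 · 87, so s = 4 and d = 87.
x_0 = 445^87 mod 1393 = 1219.
x_1 = 1219^2 mod 1393 = 1023.
x_2 = 1023^2 mod 1393 = 386.

386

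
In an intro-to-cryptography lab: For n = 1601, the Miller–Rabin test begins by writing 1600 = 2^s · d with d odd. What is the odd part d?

25

Halving: 1600 → 800 → 400 → 200 → 100 → 50 → 25; 25 is odd.
So 1600 = 2^6 · 25.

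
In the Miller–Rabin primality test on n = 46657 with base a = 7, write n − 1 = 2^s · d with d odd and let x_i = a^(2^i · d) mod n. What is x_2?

42810

n − 1 = 46656 = 2^6 · 729, so s = 6 and d = 729.
x_0 = 7^729 mod 46657 = 31858.
x_1 = 31858^2 mod 46657 = 2443.
x_2 = 2443^2 mod 46657 = 42810.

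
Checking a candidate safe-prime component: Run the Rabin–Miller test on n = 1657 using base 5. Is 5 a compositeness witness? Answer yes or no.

no

n − 1 = 1656 = 2^3 · 207, so s = 3 and d = 207.
x_0 = 5^207 mod 1657 = 239.
x_0 is neither 1 nor 1656, so continue squaring.
x_1 = 239^2 mod 1657 = 783.
x_2 = 783^2 mod 1657 = 1656.
x_2 ≡ −1, so 5 is not a witness.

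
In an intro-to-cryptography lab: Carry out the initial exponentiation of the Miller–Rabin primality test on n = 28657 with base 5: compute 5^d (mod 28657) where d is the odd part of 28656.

n − 1 = 28656 = 2^4 · 1791, so s = 4 and d = 1791.
5^1791 mod 28657 = 27502.

27502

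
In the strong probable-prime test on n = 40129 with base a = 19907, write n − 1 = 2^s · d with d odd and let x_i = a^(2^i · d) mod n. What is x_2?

n − 1 = 40128 = 2^6 · 627, so s = 6 and d = 627.
Repeated squaring mod 40129: 19907^1 ≡ 19907, 19907^2 ≡ 14774, 19907^4 ≡ 9445, 19907^8 ≡ 1258, 19907^16 ≡ 17533, 19907^32 ≡ 17949, 19907^64 ≡ 10989, 19907^128 ≡ 9960, 19907^256 ≡ 2712, 19907^512 ≡ 11337.
627 = 512 + 64 + 32 + 16 + 2 + 1, so 19907^627 ≡ 11337·10989·17949·17533·14774·19907 ≡ 32548 (mod 40129).
x_0 = 32548.
x_1 = 32548^2 mod 40129 = 6833.
x_2 = 6833^2 mod 40129 = 19862.

19862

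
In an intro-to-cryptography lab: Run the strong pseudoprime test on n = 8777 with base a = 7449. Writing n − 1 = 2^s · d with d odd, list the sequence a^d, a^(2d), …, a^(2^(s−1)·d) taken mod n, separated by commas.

2596, 7257, 2049

n − 1 = 8776 = 2^3 · 1097, so s = 3 and d = 1097.
x_0 = 7449^1097 mod 8777 = 2596.
x_1 = 2596^2 mod 8777 = 7257.
x_2 = 7257^2 mod 8777 = 2049.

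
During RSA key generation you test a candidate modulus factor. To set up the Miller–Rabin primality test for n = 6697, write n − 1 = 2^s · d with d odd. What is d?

Halving: 6696 → 3348 → 1674 → 837; 837 is odd.
So 6696 = 2^3 · 837.

837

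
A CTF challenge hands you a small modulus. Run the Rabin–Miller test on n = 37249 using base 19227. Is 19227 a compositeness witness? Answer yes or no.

n − 1 = 37248 = 2^7 · 291, so s = 7 and d = 291.
x_0 = 19227^291 mod 37249 = 894.
x_0 is neither 1 nor 37248, so continue squaring.
x_1 = 894^2 mod 37249 = 17007.
x_2 = 17007^2 mod 37249 = 36813.
x_3 = 36813^2 mod 37249 = 3851.
x_4 = 3851^2 mod 37249 = 5099.
x_5 = 5099^2 mod 37249 = 37248.
x_5 ≡ −1, so 19227 is not a witness.

no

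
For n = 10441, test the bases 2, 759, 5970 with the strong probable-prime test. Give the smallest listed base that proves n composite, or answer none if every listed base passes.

2

n − 1 = 10440 = 2^3 · 1305, so s = 3 and d = 1305.
Base 2: x_0 = 2^1305 mod 10441 = 350. x_0 is neither 1 nor 10440, so continue squaring. x_1 = 350^2 mod 10441 = 7649. x_2 = 7649^2 mod 10441 = 6278. Reached i = s−1 = 2 without hitting −1: 2 is a Miller–Rabin witness and 10441 is composite.
Base 759: x_0 = 759^1305 mod 10441 = 10163. x_0 is neither 1 nor 10440, so continue squaring. x_1 = 10163^2 mod 10441 = 4197. x_2 = 4197^2 mod 10441 = 842. Reached i = s−1 = 2 without hitting −1: 759 is a Miller–Rabin witness and 10441 is composite.
Base 5970: x_0 = 5970^1305 mod 10441 = 9866. x_0 is neither 1 nor 10440, so continue squaring. x_1 = 9866^2 mod 10441 = 6954. x_2 = 6954^2 mod 10441 = 5845. Reached i = s−1 = 2 without hitting −1: 5970 is a Miller–Rabin witness and 10441 is composite.
The smallest witness among the given bases is 2.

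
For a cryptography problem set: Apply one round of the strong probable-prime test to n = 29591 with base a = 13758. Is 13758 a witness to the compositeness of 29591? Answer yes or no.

n − 1 = 29590 = 2^1 · 14795, so s = 1 and d = 14795.
x_0 = 13758^14795 mod 29591 = 1010.
x_0 ∉ {1, 29590} and s = 1, so 13758 is a Miller–Rabin witness and 29591 is composite.

yes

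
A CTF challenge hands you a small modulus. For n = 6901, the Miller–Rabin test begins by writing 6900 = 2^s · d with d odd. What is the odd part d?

Halving: 6900 → 3450 → 1725; 1725 is odd.
So 6900 = 2^2 · 1725.

1725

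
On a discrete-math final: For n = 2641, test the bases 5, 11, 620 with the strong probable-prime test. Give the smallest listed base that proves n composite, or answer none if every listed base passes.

5

n − 1 = 2640 = 2^4 · 165, so s = 4 and d = 165.
Base 5: x_0 = 5^165 mod 2641 = 1759. x_0 is neither 1 nor 2640, so continue squaring. x_1 = 1759^2 mod 2641 = 1470. x_2 = 1470^2 mod 2641 = 562. x_3 = 562^2 mod 2641 = 1565. Reached i = s−1 = 3 without hitting −1: 5 is a Miller–Rabin witness and 2641 is composite.
Base 11: x_0 = 11^165 mod 2641 = 1654. x_0 is neither 1 nor 2640, so continue squaring. x_1 = 1654^2 mod 2641 = 2281. x_2 = 2281^2 mod 2641 = 191. x_3 = 191^2 mod 2641 = 2148. Reached i = s−1 = 3 without hitting −1: 11 is a Miller–Rabin witness and 2641 is composite.
Base 620: x_0 = 620^165 mod 2641 = 2279. x_0 is neither 1 nor 2640, so continue squaring. x_1 = 2279^2 mod 2641 = 1635. x_2 = 1635^2 mod 2641 = 533. x_3 = 533^2 mod 2641 = 1502. Reached i = s−1 = 3 without hitting −1: 620 is a Miller–Rabin witness and 2641 is composite.
The smallest witness among the given bases is 5.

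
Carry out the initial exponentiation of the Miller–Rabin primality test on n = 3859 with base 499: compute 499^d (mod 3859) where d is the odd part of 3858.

3530

n − 1 = 3858 = 2^1 · 1929, so s = 1 and d = 1929.
499^1929 mod 3859 = 3530.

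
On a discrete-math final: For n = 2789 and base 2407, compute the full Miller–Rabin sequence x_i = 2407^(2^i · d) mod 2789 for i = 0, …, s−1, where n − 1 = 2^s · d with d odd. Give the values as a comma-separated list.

n − 1 = 2788 = 2^2 · 697, so s = 2 and d = 697.
x_0 = 2407^697 mod 2789 = 2622.
x_1 = 2622^2 mod 2789 = 2788.

2622, 2788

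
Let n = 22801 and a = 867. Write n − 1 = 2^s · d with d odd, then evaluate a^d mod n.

n − 1 = 22800 = 2^4 · 1425, so s = 4 and d = 1425.
867^1425 mod 22801 = 18723.

18723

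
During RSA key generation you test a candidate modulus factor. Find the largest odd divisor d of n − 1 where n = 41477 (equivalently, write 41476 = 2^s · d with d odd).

10369

Halving: 41476 → 20738 → 10369; 10369 is odd.
So 41476 = 2^2 · 10369.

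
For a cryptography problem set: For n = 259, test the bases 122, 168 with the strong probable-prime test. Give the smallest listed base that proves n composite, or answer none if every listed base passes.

168

n − 1 = 258 = 2^1 · 129, so s = 1 and d = 129.
Base 122: x_0 = 122^129 mod 259 = 258. x_0 = 258 ≡ −1, so 122 is not a witness.
Base 168: x_0 = 168^129 mod 259 = 140. x_0 ∉ {1, 258} and s = 1, so 168 is a Miller–Rabin witness and 259 is composite.
The smallest witness among the given bases is 168.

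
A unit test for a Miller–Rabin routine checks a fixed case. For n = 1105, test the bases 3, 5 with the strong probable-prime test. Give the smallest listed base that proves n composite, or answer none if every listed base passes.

3

n − 1 = 1104 = 2^4 · 69, so s = 4 and d = 69.
Base 3: x_0 = 3^69 mod 1105 = 1093. x_0 is neither 1 nor 1104, so continue squaring. x_1 = 1093^2 mod 1105 = 144. x_2 = 144^2 mod 1105 = 846. x_3 = 846^2 mod 1105 = 781. Reached i = s−1 = 3 without hitting −1: 3 is a Miller–Rabin witness and 1105 is composite.
Base 5: x_0 = 5^69 mod 1105 = 915. x_0 is neither 1 nor 1104, so continue squaring. x_1 = 915^2 mod 1105 = 740. x_2 = 740^2 mod 1105 = 625. x_3 = 625^2 mod 1105 = 560. Reached i = s−1 = 3 without hitting −1: 5 is a Miller–Rabin witness and 1105 is composite.
The smallest witness among the given bases is 3.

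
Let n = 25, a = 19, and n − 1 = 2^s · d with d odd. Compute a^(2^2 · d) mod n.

n − 1 = 24 = 2^3 · 3, so s = 3 and d = 3.
x_0 = 19^3 mod 25 = 9.
x_1 = 9^2 mod 25 = 6.
x_2 = 6^2 mod 25 = 11.

11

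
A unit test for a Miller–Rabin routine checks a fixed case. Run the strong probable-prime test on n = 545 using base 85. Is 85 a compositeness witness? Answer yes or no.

n − 1 = 544 = 2^5 · 17, so s = 5 and d = 17.
x_0 = 85^17 mod 545 = 70.
x_0 is neither 1 nor 544, so continue squaring.
x_1 = 70^2 mod 545 = 540.
x_2 = 540^2 mod 545 = 25.
x_3 = 25^2 mod 545 = 80.
x_4 = 80^2 mod 545 = 405.
Reached i = s−1 = 4 without hitting −1: 85 is a Miller–Rabin witness and 545 is composite.

yes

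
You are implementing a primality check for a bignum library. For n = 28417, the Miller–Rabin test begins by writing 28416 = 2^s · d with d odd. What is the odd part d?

111

Halving: 28416 → 14208 → 7104 → 3552 → 1776 → 888 → 444 → 222 → 111; 111 is odd.
So 28416 = 2^8 · 111.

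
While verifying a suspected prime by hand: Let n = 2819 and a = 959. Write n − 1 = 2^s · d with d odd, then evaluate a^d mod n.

n − 1 = 2818 = 2^1 · 1409, so s = 1 and d = 1409.
By repeated squaring, 959^1409 ≡ 2818 (mod 2819).

2818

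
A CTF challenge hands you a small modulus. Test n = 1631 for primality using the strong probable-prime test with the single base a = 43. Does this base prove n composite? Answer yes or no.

yes

n − 1 = 1630 = 2^1 · 815, so s = 1 and d = 815.
x_0 = 43^815 mod 1631 = 645.
x_0 ∉ {1, 1630} and s = 1, so 43 is a Miller–Rabin witness and 1631 is composite.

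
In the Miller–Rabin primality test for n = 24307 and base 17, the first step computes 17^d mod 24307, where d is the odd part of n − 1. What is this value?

6750

n − 1 = 24306 = 2^1 · 12153, so s = 1 and d = 12153.
17^12153 mod 24307 = 6750.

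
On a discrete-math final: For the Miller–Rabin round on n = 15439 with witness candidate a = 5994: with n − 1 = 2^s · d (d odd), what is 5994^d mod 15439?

n − 1 = 15438 = 2^1 · 7719, so s = 1 and d = 7719.
5994^7719 mod 15439 = 1.

1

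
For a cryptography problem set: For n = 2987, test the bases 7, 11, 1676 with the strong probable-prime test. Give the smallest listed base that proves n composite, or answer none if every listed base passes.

7

n − 1 = 2986 = 2^1 · 1493, so s = 1 and d = 1493.
Base 7: x_0 = 7^1493 mod 2987 = 2746. x_0 ∉ {1, 2986} and s = 1, so 7 is a Miller–Rabin witness and 2987 is composite.
Base 11: x_0 = 11^1493 mod 2987 = 1771. x_0 ∉ {1, 2986} and s = 1, so 11 is a Miller–Rabin witness and 2987 is composite.
Base 1676: x_0 = 1676^1493 mod 2987 = 36. x_0 ∉ {1, 2986} and s = 1, so 1676 is a Miller–Rabin witness and 2987 is composite.
The smallest witness among the given bases is 7.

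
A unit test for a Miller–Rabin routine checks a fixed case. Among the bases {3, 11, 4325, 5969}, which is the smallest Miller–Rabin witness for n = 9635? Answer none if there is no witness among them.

n − 1 = 9634 = 2^1 · 4817, so s = 1 and d = 4817.
Base 3: x_0 = 3^4817 mod 9635 = 6973. x_0 ∉ {1, 9634} and s = 1, so 3 is a Miller–Rabin witness and 9635 is composite.
Base 11: x_0 = 11^4817 mod 9635 = 1791. x_0 ∉ {1, 9634} and s = 1, so 11 is a Miller–Rabin witness and 9635 is composite.
Base 4325: x_0 = 4325^4817 mod 9635 = 6675. x_0 ∉ {1, 9634} and s = 1, so 4325 is a Miller–Rabin witness and 9635 is composite.
Base 5969: x_0 = 5969^4817 mod 9635 = 5734. x_0 ∉ {1, 9634} and s = 1, so 5969 is a Miller–Rabin witness and 9635 is composite.
The smallest witness among the given bases is 3.

3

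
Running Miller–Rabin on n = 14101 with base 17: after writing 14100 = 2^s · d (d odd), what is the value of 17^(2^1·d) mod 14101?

n − 1 = 14100 = 2^2 · 3525, so s = 2 and d = 3525.
x_0 = 17^3525 mod 14101 = 2659.
x_1 = 2659^2 mod 14101 = 5680.

5680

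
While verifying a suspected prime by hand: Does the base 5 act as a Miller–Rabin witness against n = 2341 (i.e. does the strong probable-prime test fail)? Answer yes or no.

n − 1 = 2340 = 2^2 · 585, so s = 2 and d = 585.
x_0 = 5^585 mod 2341 = 2340.
x_0 = 2340 ≡ −1, so 5 is not a witness.

no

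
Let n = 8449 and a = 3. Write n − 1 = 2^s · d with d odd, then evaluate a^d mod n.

6327

n − 1 = 8448 = 2^8 · 33, so s = 8 and d = 33.
3^33 mod 8449 = 6327.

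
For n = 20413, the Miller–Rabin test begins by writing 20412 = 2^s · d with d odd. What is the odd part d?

Halving: 20412 → 10206 → 5103; 5103 is odd.
So 20412 = 2^2 · 5103.

5103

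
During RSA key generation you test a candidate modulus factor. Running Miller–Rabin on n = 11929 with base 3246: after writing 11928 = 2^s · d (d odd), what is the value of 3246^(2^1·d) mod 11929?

5595

n − 1 = 11928 = 2^3 · 1491, so s = 3 and d = 1491.
Repeated squaring mod 11929: 3246^1 ≡ 3246, 3246^2 ≡ 3209, 3246^4 ≡ 2954, 3246^8 ≡ 6017, 3246^16 ≡ 11703, 3246^32 ≡ 3360, 3246^64 ≡ 4766, 3246^128 ≡ 1940, 3246^256 ≡ 5965, 3246^512 ≡ 8947, 3246^1024 ≡ 5219.
1491 = 1024 + 256 + 128 + 64 + 16 + 2 + 1, so 3246^1491 ≡ 5219·5965·1940·4766·11703·3209·3246 ≡ 5226 (mod 11929).
x_0 = 5226.
x_1 = 5226^2 mod 11929 = 5595.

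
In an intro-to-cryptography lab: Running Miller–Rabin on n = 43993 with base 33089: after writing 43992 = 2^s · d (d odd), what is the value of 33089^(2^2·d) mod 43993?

1740

n − 1 = 43992 = 2^3 · 5499, so s = 3 and d = 5499.
x_0 = 33089^5499 mod 43993 = 29377.
x_1 = 29377^2 mod 43993 = 41441.
x_2 = 41441^2 mod 43993 = 1740.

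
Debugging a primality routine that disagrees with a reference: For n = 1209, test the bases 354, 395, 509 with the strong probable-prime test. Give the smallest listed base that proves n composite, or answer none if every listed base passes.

n − 1 = 1208 = 2^3 · 151, so s = 3 and d = 151.
Base 354: x_0 = 354^151 mod 1209 = 354. x_0 is neither 1 nor 1208, so continue squaring. x_1 = 354^2 mod 1209 = 789. x_2 = 789^2 mod 1209 = 1095. Reached i = s−1 = 2 without hitting −1: 354 is a Miller–Rabin witness and 1209 is composite.
Base 395: x_0 = 395^151 mod 1209 = 1139. x_0 is neither 1 nor 1208, so continue squaring. x_1 = 1139^2 mod 1209 = 64. x_2 = 64^2 mod 1209 = 469. Reached i = s−1 = 2 without hitting −1: 395 is a Miller–Rabin witness and 1209 is composite.
Base 509: x_0 = 509^151 mod 1209 = 323. x_0 is neither 1 nor 1208, so continue squaring. x_1 = 323^2 mod 1209 = 355. x_2 = 355^2 mod 1209 = 289. Reached i = s−1 = 2 without hitting −1: 509 is a Miller–Rabin witness and 1209 is composite.
The smallest witness among the given bases is 354.

354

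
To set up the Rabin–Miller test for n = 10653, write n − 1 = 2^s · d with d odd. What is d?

2663

Halving: 10652 → 5326 → 2663; 2663 is odd.
So 10652 = 2^2 · 2663.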